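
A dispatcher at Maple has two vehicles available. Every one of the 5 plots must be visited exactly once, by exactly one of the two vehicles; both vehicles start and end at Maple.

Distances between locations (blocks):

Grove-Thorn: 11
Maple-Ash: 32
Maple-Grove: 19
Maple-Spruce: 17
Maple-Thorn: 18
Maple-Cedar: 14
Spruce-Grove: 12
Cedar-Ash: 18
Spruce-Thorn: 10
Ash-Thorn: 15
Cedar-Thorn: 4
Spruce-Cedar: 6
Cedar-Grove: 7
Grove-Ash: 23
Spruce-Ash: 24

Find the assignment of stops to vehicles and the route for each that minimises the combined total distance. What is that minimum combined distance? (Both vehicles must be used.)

Check every non-empty split of the stops between the two vehicles; for each half take its own optimal tour:
  {Spruce} + {Cedar, Grove, Ash, Thorn}: 34 + 75 = 109
  {Cedar} + {Spruce, Grove, Ash, Thorn}: 28 + 84 = 112
  {Spruce, Cedar} + {Grove, Ash, Thorn}: 37 + 75 = 112
  {Grove} + {Spruce, Cedar, Ash, Thorn}: 38 + 74 = 112
  {Spruce, Grove} + {Cedar, Ash, Thorn}: 48 + 65 = 113
  {Cedar, Grove} + {Spruce, Ash, Thorn}: 40 + 74 = 114
  … (15 splits in total)
Best: vehicle 1 Maple → Spruce → Maple = 34; vehicle 2 Maple → Cedar → Thorn → Ash → Grove → Maple = 75; combined 109.

109 blocks — the smallest possible combined total.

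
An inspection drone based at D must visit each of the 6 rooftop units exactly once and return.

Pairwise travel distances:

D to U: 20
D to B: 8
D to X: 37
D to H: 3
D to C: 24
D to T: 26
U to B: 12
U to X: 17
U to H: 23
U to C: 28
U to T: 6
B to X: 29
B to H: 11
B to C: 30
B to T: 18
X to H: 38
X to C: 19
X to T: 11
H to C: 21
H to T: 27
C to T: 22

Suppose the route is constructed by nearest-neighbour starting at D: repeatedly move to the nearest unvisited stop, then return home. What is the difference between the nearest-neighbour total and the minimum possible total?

6 longer than the optimal tour.

From D: H=3, B=8, U=20, C=24, T=26, X=37 → choose H (3).
From H: B=11, C=21, U=23, T=27, X=38 → choose B (11).
From B: U=12, T=18, X=29, C=30 → choose U (12).
From U: T=6, X=17, C=28 → choose T (6).
From T: X=11, C=22 → choose X (11).
From X: C=19 → choose C (19).
NN route D → H → B → U → T → X → C → D costs 86.
Optimal: D → B → U → T → X → C → H → D costs 80 (by enumerating all 360 distinct tours).
Excess = 86 − 80 = 6.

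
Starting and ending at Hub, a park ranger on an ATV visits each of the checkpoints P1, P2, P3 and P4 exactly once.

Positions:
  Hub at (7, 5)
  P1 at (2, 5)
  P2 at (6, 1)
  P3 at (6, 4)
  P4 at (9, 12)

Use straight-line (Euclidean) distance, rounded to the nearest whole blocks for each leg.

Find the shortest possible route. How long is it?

Hub→P1→P2→P3→P4→Hub: 5+6+3+9+7 = 30
Hub→P1→P2→P4→P3→Hub: 5+6+11+9+1 = 32
Hub→P1→P3→P2→P4→Hub: 5+4+3+11+7 = 30
Hub→P1→P3→P4→P2→Hub: 5+4+9+11+4 = 33
Hub→P1→P4→P2→P3→Hub: 5+10+11+3+1 = 30
Hub→P1→P4→P3→P2→Hub: 5+10+9+3+4 = 31
Hub→P2→P1→P3→P4→Hub: 4+6+4+9+7 = 30
Hub→P2→P1→P4→P3→Hub: 4+6+10+9+1 = 30
Hub→P2→P3→P1→P4→Hub: 4+3+4+10+7 = 28
Hub→P2→P4→P1→P3→Hub: 4+11+10+4+1 = 30
Hub→P3→P1→P2→P4→Hub: 1+4+6+11+7 = 29
Hub→P3→P2→P1→P4→Hub: 1+3+6+10+7 = 27
The minimum is 27.
One optimal route: Hub → P3 → P2 → P1 → P4 → Hub (or its reverse).

Minimum total distance: 27 blocks.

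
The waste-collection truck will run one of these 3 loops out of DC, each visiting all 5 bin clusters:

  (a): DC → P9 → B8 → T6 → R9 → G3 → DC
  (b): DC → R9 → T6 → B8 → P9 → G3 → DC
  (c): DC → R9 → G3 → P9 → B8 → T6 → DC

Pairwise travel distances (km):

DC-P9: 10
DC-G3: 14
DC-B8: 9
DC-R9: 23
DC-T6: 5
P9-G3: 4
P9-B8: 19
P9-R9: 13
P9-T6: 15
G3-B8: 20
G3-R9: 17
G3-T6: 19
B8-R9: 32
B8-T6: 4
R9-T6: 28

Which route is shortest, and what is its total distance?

(a): 10 + 19 + 4 + 28 + 17 + 14 = 92
(b): 23 + 28 + 4 + 19 + 4 + 14 = 92
(c): 23 + 17 + 4 + 19 + 4 + 5 = 72

72 km — (c) is the shortest.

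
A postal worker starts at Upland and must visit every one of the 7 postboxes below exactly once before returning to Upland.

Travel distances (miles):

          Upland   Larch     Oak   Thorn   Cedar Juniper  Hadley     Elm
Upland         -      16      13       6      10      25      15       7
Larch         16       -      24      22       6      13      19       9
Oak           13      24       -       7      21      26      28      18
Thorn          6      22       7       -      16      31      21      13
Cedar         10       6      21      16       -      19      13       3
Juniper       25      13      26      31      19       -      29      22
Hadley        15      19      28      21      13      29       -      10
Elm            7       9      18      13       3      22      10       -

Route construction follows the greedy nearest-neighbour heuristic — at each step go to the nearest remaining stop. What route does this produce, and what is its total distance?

Nearest-neighbour total = 97 miles; route Upland → Thorn → Oak → Elm → Cedar → Larch → Juniper → Hadley → Upland.

At Upland the remaining stops are Thorn 6, Elm 7, Cedar 10, Oak 13, Hadley 15, Larch 16, Juniper 25; go to Thorn.
At Thorn the remaining stops are Oak 7, Elm 13, Cedar 16, Hadley 21, Larch 22, Juniper 31; go to Oak.
At Oak the remaining stops are Elm 18, Cedar 21, Larch 24, Juniper 26, Hadley 28; go to Elm.
At Elm the remaining stops are Cedar 3, Larch 9, Hadley 10, Juniper 22; go to Cedar.
At Cedar the remaining stops are Larch 6, Hadley 13, Juniper 19; go to Larch.
At Larch the remaining stops are Juniper 13, Hadley 19; go to Juniper.
At Juniper the remaining stops are Hadley 29; go to Hadley.
Return Hadley→Upland: 15.
Total = 6 + 7 + 18 + 3 + 6 + 13 + 29 + 15 = 97.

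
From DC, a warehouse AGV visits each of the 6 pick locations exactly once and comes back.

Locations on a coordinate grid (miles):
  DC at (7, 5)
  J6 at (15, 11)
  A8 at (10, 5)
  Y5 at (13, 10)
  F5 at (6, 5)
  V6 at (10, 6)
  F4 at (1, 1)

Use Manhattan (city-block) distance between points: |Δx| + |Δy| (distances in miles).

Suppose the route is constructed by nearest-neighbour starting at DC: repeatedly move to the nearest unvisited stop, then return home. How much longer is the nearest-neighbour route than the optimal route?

From DC: F5=1, A8=3, V6=4, F4=10, Y5=11, J6=14 → choose F5 (1).
From F5: A8=4, V6=5, F4=9, Y5=12, J6=15 → choose A8 (4).
From A8: V6=1, Y5=8, J6=11, F4=13 → choose V6 (1).
From V6: Y5=7, J6=10, F4=14 → choose Y5 (7).
From Y5: J6=3, F4=21 → choose J6 (3).
From J6: F4=24 → choose F4 (24).
NN route DC → F5 → A8 → V6 → Y5 → J6 → F4 → DC costs 50.
Optimal: DC → J6 → Y5 → V6 → A8 → F5 → F4 → DC costs 48 (by enumerating all 360 distinct tours).
Excess = 50 − 48 = 2.

2 miles longer than the optimal tour.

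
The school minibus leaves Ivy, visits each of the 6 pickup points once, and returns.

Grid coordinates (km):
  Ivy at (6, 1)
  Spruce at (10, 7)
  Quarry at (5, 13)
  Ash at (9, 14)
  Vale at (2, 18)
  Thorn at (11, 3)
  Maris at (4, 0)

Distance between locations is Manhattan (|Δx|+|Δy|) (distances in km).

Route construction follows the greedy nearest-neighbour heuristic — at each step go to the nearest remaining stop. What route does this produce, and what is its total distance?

At Ivy the remaining stops are Maris 3, Thorn 7, Spruce 10, Quarry 13, Ash 16, Vale 21; go to Maris.
At Maris the remaining stops are Thorn 10, Spruce 13, Quarry 14, Ash 19, Vale 20; go to Thorn.
At Thorn the remaining stops are Spruce 5, Ash 13, Quarry 16, Vale 24; go to Spruce.
At Spruce the remaining stops are Ash 8, Quarry 11, Vale 19; go to Ash.
At Ash the remaining stops are Quarry 5, Vale 11; go to Quarry.
At Quarry the remaining stops are Vale 8; go to Vale.
Return Vale→Ivy: 21.
Total = 3 + 10 + 5 + 8 + 5 + 8 + 21 = 60.

Nearest-neighbour total = 60 km; route Ivy → Maris → Thorn → Spruce → Ash → Quarry → Vale → Ivy.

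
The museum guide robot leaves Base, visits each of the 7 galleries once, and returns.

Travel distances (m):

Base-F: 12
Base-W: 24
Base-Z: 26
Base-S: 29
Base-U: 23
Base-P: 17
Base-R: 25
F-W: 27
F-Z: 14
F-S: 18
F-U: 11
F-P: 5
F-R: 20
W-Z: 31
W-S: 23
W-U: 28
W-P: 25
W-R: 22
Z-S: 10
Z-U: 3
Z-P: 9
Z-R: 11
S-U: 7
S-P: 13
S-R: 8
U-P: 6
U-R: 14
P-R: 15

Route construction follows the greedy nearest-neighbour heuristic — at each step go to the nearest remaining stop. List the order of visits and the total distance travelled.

Nearest-neighbour total = 90 m; route Base → F → P → U → Z → S → R → W → Base.

From Base: distances to unvisited — F=12, P=17, U=23, W=24, R=25, Z=26, S=29. Nearest is F (12).
From F: distances to unvisited — P=5, U=11, Z=14, S=18, R=20, W=27. Nearest is P (5).
From P: distances to unvisited — U=6, Z=9, S=13, R=15, W=25. Nearest is U (6).
From U: distances to unvisited — Z=3, S=7, R=14, W=28. Nearest is Z (3).
From Z: distances to unvisited — S=10, R=11, W=31. Nearest is S (10).
From S: distances to unvisited — R=8, W=23. Nearest is R (8).
From R: distances to unvisited — W=22. Nearest is W (22).
Return W→Base: 24.
Total = 12 + 5 + 6 + 3 + 10 + 8 + 22 + 24 = 90.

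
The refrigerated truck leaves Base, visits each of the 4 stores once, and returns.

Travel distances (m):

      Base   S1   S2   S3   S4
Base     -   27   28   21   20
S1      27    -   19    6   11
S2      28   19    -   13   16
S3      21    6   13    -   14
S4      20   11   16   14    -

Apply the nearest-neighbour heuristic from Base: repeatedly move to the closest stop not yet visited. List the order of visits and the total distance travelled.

At Base the remaining stops are S4 20, S3 21, S1 27, S2 28; go to S4.
At S4 the remaining stops are S1 11, S3 14, S2 16; go to S1.
At S1 the remaining stops are S3 6, S2 19; go to S3.
At S3 the remaining stops are S2 13; go to S2.
Return S2→Base: 28.
Total = 20 + 11 + 6 + 13 + 28 = 78.

78 m along Base → S4 → S1 → S3 → S2 → Base.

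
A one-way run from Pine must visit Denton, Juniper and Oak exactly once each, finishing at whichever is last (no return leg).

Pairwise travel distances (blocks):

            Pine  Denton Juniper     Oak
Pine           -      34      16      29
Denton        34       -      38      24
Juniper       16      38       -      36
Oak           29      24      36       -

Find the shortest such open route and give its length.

Minimum one-way distance = 76 blocks.

There are 3! = 6 possible orderings.
Pine - Denton - Juniper - Oak: 34+38+36 = 108
Pine - Denton - Oak - Juniper: 34+24+36 = 94
Pine - Juniper - Denton - Oak: 16+38+24 = 78
Pine - Juniper - Oak - Denton: 16+36+24 = 76
Pine - Oak - Denton - Juniper: 29+24+38 = 91
Pine - Oak - Juniper - Denton: 29+36+38 = 103
The minimum is 76.
One shortest path: Pine → Juniper → Oak → Denton.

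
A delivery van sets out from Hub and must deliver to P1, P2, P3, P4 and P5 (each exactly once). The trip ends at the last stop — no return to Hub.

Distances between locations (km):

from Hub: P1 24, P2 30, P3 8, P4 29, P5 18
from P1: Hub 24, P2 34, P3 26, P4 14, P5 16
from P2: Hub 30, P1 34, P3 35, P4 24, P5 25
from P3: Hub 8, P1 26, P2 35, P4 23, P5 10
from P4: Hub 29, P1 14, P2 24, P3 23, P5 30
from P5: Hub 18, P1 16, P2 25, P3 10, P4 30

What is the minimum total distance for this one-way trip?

Minimum one-way distance = 72 km.

There are 5! = 120 possible orderings.
Hub → P1 → P2 → P3 → P4 → P5: 24+34+35+23+30 = 146
Hub → P1 → P2 → P3 → P5 → P4: 24+34+35+10+30 = 133
Hub → P1 → P2 → P4 → P3 → P5: 24+34+24+23+10 = 115
Hub → P1 → P2 → P4 → P5 → P3: 24+34+24+30+10 = 122
Hub → P1 → P2 → P5 → P3 → P4: 24+34+25+10+23 = 116
Hub → P1 → P2 → P5 → P4 → P3: 24+34+25+30+23 = 136
Hub → P1 → P3 → P2 → P4 → P5: 24+26+35+24+30 = 139
Hub → P1 → P3 → P2 → P5 → P4: 24+26+35+25+30 = 140
Hub → P1 → P3 → P4 → P2 → P5: 24+26+23+24+25 = 122
Hub → P1 → P3 → P4 → P5 → P2: 24+26+23+30+25 = 128
Hub → P1 → P3 → P5 → P2 → P4: 24+26+10+25+24 = 109
Hub → P1 → P3 → P5 → P4 → P2: 24+26+10+30+24 = 114
Hub → P1 → P4 → P2 → P3 → P5: 24+14+24+35+10 = 107
Hub → P1 → P4 → P2 → P5 → P3: 24+14+24+25+10 = 97
… (106 more)
Hub → P3 → P5 → P1 → P4 → P2: 8+10+16+14+24 = 72  ← best
The minimum is 72.
One shortest path: Hub → P3 → P5 → P1 → P4 → P2.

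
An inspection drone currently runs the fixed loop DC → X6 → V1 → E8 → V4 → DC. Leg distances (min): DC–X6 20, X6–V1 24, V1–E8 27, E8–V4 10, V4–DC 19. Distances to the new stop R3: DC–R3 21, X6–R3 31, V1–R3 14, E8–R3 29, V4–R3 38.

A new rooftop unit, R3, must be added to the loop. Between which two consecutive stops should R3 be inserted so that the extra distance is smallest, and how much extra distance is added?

+16 min — insert R3 between V1 and E8.

Insertion cost between consecutive stops i–j is d(i,R3) + d(R3,j) − d(i,j):
  between DC and X6: 21 + 31 − 20 = 32
  between X6 and V1: 31 + 14 − 24 = 21
  between V1 and E8: 14 + 29 − 27 = 16
  between E8 and V4: 29 + 38 − 10 = 57
  between V4 and DC: 38 + 21 − 19 = 40
Cheapest insertion is between V1 and E8, adding 16.
New total = 100 + 16 = 116.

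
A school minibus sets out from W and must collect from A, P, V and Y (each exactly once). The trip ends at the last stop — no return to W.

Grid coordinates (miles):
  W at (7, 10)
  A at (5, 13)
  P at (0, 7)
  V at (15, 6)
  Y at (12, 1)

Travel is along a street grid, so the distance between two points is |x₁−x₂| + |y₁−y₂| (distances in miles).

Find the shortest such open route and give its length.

Minimum one-way distance = 40 miles.

There are 4! = 24 possible orderings.
W → A → P → V → Y: 5+11+16+8 = 40
W → A → P → Y → V: 5+11+18+8 = 42
W → A → V → P → Y: 5+17+16+18 = 56
W → A → V → Y → P: 5+17+8+18 = 48
W → A → Y → P → V: 5+19+18+16 = 58
W → A → Y → V → P: 5+19+8+16 = 48
W → P → A → V → Y: 10+11+17+8 = 46
W → P → A → Y → V: 10+11+19+8 = 48
W → P → V → A → Y: 10+16+17+19 = 62
W → P → V → Y → A: 10+16+8+19 = 53
W → P → Y → A → V: 10+18+19+17 = 64
W → P → Y → V → A: 10+18+8+17 = 53
W → V → A → P → Y: 12+17+11+18 = 58
W → V → A → Y → P: 12+17+19+18 = 66
… (10 more)
The minimum is 40.
One shortest path: W → A → P → V → Y.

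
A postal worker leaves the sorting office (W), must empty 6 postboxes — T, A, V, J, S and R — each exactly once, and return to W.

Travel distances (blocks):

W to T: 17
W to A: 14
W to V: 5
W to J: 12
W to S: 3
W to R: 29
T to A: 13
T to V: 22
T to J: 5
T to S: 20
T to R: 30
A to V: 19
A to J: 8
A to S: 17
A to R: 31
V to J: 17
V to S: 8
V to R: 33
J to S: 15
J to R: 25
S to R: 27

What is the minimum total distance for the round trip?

There are 360 distinct closed tours to check (reversals are equivalent).
W→T→A→V→J→S→R→W: 17+13+19+17+15+27+29 = 137
W→T→A→V→J→R→S→W: 17+13+19+17+25+27+3 = 121
W→T→A→V→S→J→R→W: 17+13+19+8+15+25+29 = 126
W→T→A→V→S→R→J→W: 17+13+19+8+27+25+12 = 121
W→T→A→V→R→J→S→W: 17+13+19+33+25+15+3 = 125
W→T→A→V→R→S→J→W: 17+13+19+33+27+15+12 = 136
W→T→A→J→V→S→R→W: 17+13+8+17+8+27+29 = 119
W→T→A→J→V→R→S→W: 17+13+8+17+33+27+3 = 118
… (352 more)
W→A→T→J→R→S→V→W: 14+13+5+25+27+8+5 = 97  ← best
The minimum is 97.
One optimal route: W → A → T → J → R → S → V → W (or its reverse).

Minimum total distance: 97 blocks.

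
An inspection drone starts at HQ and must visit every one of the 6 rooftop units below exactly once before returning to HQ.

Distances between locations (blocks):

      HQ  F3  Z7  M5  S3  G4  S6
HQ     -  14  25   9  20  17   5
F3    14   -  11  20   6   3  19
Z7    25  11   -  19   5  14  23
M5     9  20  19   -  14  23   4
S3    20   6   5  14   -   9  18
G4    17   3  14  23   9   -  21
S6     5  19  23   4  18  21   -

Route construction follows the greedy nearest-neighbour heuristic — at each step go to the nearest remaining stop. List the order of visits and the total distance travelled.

HQ → [S6:5 / M5:9 / F3:14 / G4:17 / S3:20 / Z7:25] → S6 (5)
S6 → [M5:4 / S3:18 / F3:19 / G4:21 / Z7:23] → M5 (4)
M5 → [S3:14 / Z7:19 / F3:20 / G4:23] → S3 (14)
S3 → [Z7:5 / F3:6 / G4:9] → Z7 (5)
Z7 → [F3:11 / G4:14] → F3 (11)
F3 → [G4:3] → G4 (3)
Return G4→HQ: 17.
Total = 5 + 4 + 14 + 5 + 11 + 3 + 17 = 59.

Total distance 59 blocks via the nearest-neighbour route HQ → S6 → M5 → S3 → Z7 → F3 → G4 → HQ.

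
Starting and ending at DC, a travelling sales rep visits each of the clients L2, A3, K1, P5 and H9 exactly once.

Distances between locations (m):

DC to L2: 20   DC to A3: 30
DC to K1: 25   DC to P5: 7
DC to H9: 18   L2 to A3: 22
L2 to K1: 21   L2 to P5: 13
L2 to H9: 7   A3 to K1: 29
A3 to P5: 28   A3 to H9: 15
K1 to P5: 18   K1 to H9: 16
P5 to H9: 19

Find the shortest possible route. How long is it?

Minimum total distance: 96 m.

DC-L2-A3-K1-P5-H9-DC: 20+22+29+18+19+18 = 126
DC-L2-A3-K1-H9-P5-DC: 20+22+29+16+19+7 = 113
DC-L2-A3-P5-K1-H9-DC: 20+22+28+18+16+18 = 122
DC-L2-A3-P5-H9-K1-DC: 20+22+28+19+16+25 = 130
DC-L2-A3-H9-K1-P5-DC: 20+22+15+16+18+7 = 98
DC-L2-A3-H9-P5-K1-DC: 20+22+15+19+18+25 = 119
DC-L2-K1-A3-P5-H9-DC: 20+21+29+28+19+18 = 135
DC-L2-K1-A3-H9-P5-DC: 20+21+29+15+19+7 = 111
DC-L2-K1-P5-A3-H9-DC: 20+21+18+28+15+18 = 120
DC-L2-K1-P5-H9-A3-DC: 20+21+18+19+15+30 = 123
DC-L2-K1-H9-A3-P5-DC: 20+21+16+15+28+7 = 107
DC-L2-K1-H9-P5-A3-DC: 20+21+16+19+28+30 = 134
DC-L2-P5-A3-K1-H9-DC: 20+13+28+29+16+18 = 124
DC-L2-P5-A3-H9-K1-DC: 20+13+28+15+16+25 = 117
… (46 more)
DC-L2-H9-A3-K1-P5-DC: 20+7+15+29+18+7 = 96  ← best
The minimum is 96.
One optimal route: DC → L2 → H9 → A3 → K1 → P5 → DC (or its reverse).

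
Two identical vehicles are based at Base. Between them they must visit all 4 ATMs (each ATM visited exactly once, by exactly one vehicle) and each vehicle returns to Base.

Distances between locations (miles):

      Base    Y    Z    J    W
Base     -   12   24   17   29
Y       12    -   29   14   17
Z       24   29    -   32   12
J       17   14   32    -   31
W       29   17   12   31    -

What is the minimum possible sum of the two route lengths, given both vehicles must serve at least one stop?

There are 2^3 − 1 = 7 ways to divide the 4 stops into two non-empty groups. For each, the best each vehicle can do is its own shortest tour through its group:
  {Y} + {Z, J, W}: 24 + 84 = 108
  {Z} + {Y, J, W}: 48 + 77 = 125
  {Y, Z} + {J, W}: 65 + 77 = 142
  {J} + {Y, Z, W}: 34 + 65 = 99
  {Y, J} + {Z, W}: 43 + 65 = 108
  {Z, J} + {Y, W}: 73 + 58 = 131
  … (7 splits in total)
Best: vehicle 1 Base → J → Base = 34; vehicle 2 Base → Y → W → Z → Base = 65; combined 99.

Minimum combined distance: 99 miles.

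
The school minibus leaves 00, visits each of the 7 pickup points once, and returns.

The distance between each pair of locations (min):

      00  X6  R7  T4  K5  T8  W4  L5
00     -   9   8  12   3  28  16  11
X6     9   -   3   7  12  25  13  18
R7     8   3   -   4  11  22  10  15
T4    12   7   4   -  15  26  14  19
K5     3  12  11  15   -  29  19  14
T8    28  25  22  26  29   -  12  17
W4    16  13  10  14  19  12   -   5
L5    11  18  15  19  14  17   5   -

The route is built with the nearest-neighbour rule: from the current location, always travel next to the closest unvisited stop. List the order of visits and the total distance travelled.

00 → [K5:3 / R7:8 / X6:9 / L5:11 / T4:12 / W4:16 / T8:28] → K5 (3)
K5 → [R7:11 / X6:12 / L5:14 / T4:15 / W4:19 / T8:29] → R7 (11)
R7 → [X6:3 / T4:4 / W4:10 / L5:15 / T8:22] → X6 (3)
X6 → [T4:7 / W4:13 / L5:18 / T8:25] → T4 (7)
T4 → [W4:14 / L5:19 / T8:26] → W4 (14)
W4 → [L5:5 / T8:12] → L5 (5)
L5 → [T8:17] → T8 (17)
Return T8→00: 28.
Total = 3 + 11 + 3 + 7 + 14 + 5 + 17 + 28 = 88.

Nearest-neighbour total = 88 min; route 00 → K5 → R7 → X6 → T4 → W4 → L5 → T8 → 00.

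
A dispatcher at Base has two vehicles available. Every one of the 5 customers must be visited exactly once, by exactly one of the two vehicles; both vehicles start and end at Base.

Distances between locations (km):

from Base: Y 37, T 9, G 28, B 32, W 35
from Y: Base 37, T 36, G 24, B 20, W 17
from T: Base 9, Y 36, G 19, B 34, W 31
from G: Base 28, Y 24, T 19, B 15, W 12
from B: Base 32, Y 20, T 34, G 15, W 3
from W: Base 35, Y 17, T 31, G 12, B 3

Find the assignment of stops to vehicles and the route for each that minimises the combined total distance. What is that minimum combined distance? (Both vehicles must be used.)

118 km — the smallest possible combined total.

Try each way of splitting the stops between the two vehicles (each non-empty) and, for each split, find the best tour for each vehicle:
  {Y} + {T, G, B, W}: 74 + 75 = 149
  {T} + {Y, G, B, W}: 18 + 100 = 118
  {Y, T} + {G, B, W}: 82 + 75 = 157
  {G} + {Y, T, B, W}: 56 + 97 = 153
  {Y, G} + {T, B, W}: 89 + 75 = 164
  {T, G} + {Y, B, W}: 56 + 89 = 145
  … (15 splits in total)
Best: vehicle 1 Base → T → Base = 18; vehicle 2 Base → Y → B → W → G → Base = 100; combined 118.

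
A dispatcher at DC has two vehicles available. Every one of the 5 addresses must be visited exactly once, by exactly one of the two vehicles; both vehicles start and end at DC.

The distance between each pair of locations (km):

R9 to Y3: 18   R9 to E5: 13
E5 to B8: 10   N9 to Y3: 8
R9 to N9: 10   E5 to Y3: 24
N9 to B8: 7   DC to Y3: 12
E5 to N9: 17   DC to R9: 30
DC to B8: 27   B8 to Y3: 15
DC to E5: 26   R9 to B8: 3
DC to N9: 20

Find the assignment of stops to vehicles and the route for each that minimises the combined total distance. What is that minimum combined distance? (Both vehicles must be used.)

Try each way of splitting the stops between the two vehicles (each non-empty) and, for each split, find the best tour for each vehicle:
  {R9} + {E5, N9, B8, Y3}: 60 + 63 = 123
  {E5} + {R9, N9, B8, Y3}: 52 + 60 = 112
  {R9, E5} + {N9, B8, Y3}: 69 + 54 = 123
  {N9} + {R9, E5, B8, Y3}: 40 + 69 = 109
  {R9, N9} + {E5, B8, Y3}: 60 + 63 = 123
  {E5, N9} + {R9, B8, Y3}: 63 + 60 = 123
  … (15 splits in total)
  {R9, E5, N9, B8} + {Y3}: 69 + 24 = 93  ← best
Best: vehicle 1 DC → E5 → R9 → B8 → N9 → DC = 69; vehicle 2 DC → Y3 → DC = 24; combined 93.

93 km — the smallest possible combined total.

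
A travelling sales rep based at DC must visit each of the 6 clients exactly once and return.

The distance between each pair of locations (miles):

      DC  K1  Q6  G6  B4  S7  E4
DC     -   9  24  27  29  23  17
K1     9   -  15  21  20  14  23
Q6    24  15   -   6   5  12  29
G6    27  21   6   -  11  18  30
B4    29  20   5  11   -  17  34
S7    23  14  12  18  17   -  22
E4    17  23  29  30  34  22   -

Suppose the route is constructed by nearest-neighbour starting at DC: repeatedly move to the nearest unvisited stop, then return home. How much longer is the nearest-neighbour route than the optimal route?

DC: K1=9, E4=17, S7=23, Q6=24, G6=27, B4=29 ⇒ K1
K1: S7=14, Q6=15, B4=20, G6=21, E4=23 ⇒ S7
S7: Q6=12, B4=17, G6=18, E4=22 ⇒ Q6
Q6: B4=5, G6=6, E4=29 ⇒ B4
B4: G6=11, E4=34 ⇒ G6
G6: E4=30 ⇒ E4
NN route DC → K1 → S7 → Q6 → B4 → G6 → E4 → DC costs 98.
Optimal: DC → K1 → Q6 → G6 → B4 → S7 → E4 → DC costs 97 (by enumerating all 360 distinct tours).
Excess = 98 − 97 = 1.

Excess over optimum: 1 miles.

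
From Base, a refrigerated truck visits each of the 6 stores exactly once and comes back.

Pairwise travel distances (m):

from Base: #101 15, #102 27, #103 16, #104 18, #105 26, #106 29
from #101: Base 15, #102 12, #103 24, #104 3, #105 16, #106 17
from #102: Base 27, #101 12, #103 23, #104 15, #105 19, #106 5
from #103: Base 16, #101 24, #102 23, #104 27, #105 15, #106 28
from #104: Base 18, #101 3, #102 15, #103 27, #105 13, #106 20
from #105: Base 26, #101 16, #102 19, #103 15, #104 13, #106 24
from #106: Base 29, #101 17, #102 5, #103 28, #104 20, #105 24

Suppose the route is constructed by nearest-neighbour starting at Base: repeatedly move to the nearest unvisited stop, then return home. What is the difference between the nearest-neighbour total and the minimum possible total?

From Base: #101=15, #103=16, #104=18, #105=26, #102=27, #106=29 → choose #101 (15).
From #101: #104=3, #102=12, #105=16, #106=17, #103=24 → choose #104 (3).
From #104: #105=13, #102=15, #106=20, #103=27 → choose #105 (13).
From #105: #103=15, #102=19, #106=24 → choose #103 (15).
From #103: #102=23, #106=28 → choose #102 (23).
From #102: #106=5 → choose #106 (5).
NN route Base → #101 → #104 → #105 → #103 → #102 → #106 → Base costs 103.
Optimal: Base → #101 → #104 → #102 → #106 → #105 → #103 → Base costs 93 (by enumerating all 360 distinct tours).
Excess = 103 − 93 = 10.

10 m longer than the optimal tour.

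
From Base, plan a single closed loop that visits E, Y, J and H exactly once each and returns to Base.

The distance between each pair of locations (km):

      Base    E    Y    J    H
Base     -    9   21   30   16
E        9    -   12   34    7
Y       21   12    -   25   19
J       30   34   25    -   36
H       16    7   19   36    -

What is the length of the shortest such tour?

Base-E-Y-J-H-Base: 9+12+25+36+16 = 98
Base-E-Y-H-J-Base: 9+12+19+36+30 = 106
Base-E-J-Y-H-Base: 9+34+25+19+16 = 103
Base-E-J-H-Y-Base: 9+34+36+19+21 = 119
Base-E-H-Y-J-Base: 9+7+19+25+30 = 90
Base-E-H-J-Y-Base: 9+7+36+25+21 = 98
Base-Y-E-J-H-Base: 21+12+34+36+16 = 119
Base-Y-E-H-J-Base: 21+12+7+36+30 = 106
Base-Y-J-E-H-Base: 21+25+34+7+16 = 103
Base-Y-H-E-J-Base: 21+19+7+34+30 = 111
Base-J-E-Y-H-Base: 30+34+12+19+16 = 111
Base-J-Y-E-H-Base: 30+25+12+7+16 = 90
The minimum is 90.
One optimal route: Base → E → H → Y → J → Base (or its reverse).

Minimum total distance: 90 km.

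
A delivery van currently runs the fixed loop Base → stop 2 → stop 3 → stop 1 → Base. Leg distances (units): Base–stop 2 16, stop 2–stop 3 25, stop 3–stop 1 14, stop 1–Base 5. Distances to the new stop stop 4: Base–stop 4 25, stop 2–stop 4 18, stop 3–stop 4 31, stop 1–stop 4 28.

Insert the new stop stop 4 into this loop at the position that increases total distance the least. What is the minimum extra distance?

Insertion cost between consecutive stops i–j is d(i,stop 4) + d(stop 4,j) − d(i,j):
  between Base and stop 2: 25 + 18 − 16 = 27
  between stop 2 and stop 3: 18 + 31 − 25 = 24
  between stop 3 and stop 1: 31 + 28 − 14 = 45
  between stop 1 and Base: 28 + 25 − 5 = 48
Cheapest insertion is between stop 2 and stop 3, adding 24.
New total = 60 + 24 = 84.

+24 — insert stop 4 between stop 2 and stop 3.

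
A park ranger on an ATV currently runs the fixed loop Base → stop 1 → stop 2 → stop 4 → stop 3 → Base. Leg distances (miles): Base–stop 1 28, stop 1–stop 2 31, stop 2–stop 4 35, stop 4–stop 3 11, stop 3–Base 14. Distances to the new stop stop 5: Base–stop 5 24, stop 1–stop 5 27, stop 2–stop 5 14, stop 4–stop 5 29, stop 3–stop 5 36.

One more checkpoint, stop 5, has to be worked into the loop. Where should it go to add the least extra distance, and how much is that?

Insertion cost between consecutive stops i–j is d(i,stop 5) + d(stop 5,j) − d(i,j):
  between Base and stop 1: 24 + 27 − 28 = 23
  between stop 1 and stop 2: 27 + 14 − 31 = 10
  between stop 2 and stop 4: 14 + 29 − 35 = 8
  between stop 4 and stop 3: 29 + 36 − 11 = 54
  between stop 3 and Base: 36 + 24 − 14 = 46
Cheapest insertion is between stop 2 and stop 4, adding 8.
New total = 119 + 8 = 127.

Adding 8 miles by placing stop 5 on the stop 2–stop 4 leg.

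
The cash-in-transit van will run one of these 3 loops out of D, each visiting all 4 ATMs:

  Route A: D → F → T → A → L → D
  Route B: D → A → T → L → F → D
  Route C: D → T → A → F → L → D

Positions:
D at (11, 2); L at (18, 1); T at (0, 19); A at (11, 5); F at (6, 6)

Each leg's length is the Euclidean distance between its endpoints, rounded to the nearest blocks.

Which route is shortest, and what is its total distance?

Shortest is Route A, total 53 blocks.

Route A: 6 + 14 + 18 + 8 + 7 = 53
Route B: 3 + 18 + 25 + 13 + 6 = 65
Route C: 20 + 18 + 5 + 13 + 7 = 63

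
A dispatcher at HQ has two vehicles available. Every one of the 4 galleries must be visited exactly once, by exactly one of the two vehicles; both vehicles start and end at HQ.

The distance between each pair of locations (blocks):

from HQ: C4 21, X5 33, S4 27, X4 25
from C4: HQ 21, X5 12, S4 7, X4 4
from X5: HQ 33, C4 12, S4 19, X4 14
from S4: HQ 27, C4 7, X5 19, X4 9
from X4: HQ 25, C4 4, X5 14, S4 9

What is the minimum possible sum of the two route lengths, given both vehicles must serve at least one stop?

Check every non-empty split of the stops between the two vehicles; for each half take its own optimal tour:
  {C4} + {X5, S4, X4}: 42 + 83 = 125
  {X5} + {C4, S4, X4}: 66 + 61 = 127
  {C4, X5} + {S4, X4}: 66 + 61 = 127
  {S4} + {C4, X5, X4}: 54 + 72 = 126
  {C4, S4} + {X5, X4}: 55 + 72 = 127
  {X5, S4} + {C4, X4}: 79 + 50 = 129
  … (7 splits in total)
Best: vehicle 1 HQ → C4 → HQ = 42; vehicle 2 HQ → X5 → X4 → S4 → HQ = 83; combined 125.

125 blocks — the smallest possible combined total.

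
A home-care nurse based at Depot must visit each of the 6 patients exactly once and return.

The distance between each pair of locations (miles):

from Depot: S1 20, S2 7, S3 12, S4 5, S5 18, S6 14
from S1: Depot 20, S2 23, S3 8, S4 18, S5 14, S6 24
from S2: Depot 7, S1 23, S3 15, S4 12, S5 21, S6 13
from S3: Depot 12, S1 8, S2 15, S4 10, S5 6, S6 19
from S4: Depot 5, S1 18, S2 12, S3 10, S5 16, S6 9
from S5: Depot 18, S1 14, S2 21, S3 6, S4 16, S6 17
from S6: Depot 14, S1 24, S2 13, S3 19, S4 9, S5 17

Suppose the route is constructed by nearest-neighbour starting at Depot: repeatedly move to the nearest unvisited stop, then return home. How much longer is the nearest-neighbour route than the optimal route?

Excess over optimum: 8 miles.

Depot: S4=5, S2=7, S3=12, S6=14, S5=18, S1=20 ⇒ S4
S4: S6=9, S3=10, S2=12, S5=16, S1=18 ⇒ S6
S6: S2=13, S5=17, S3=19, S1=24 ⇒ S2
S2: S3=15, S5=21, S1=23 ⇒ S3
S3: S5=6, S1=8 ⇒ S5
S5: S1=14 ⇒ S1
NN route Depot → S4 → S6 → S2 → S3 → S5 → S1 → Depot costs 82.
Optimal: Depot → S2 → S6 → S5 → S1 → S3 → S4 → Depot costs 74 (by enumerating all 360 distinct tours).
Excess = 82 − 74 = 8.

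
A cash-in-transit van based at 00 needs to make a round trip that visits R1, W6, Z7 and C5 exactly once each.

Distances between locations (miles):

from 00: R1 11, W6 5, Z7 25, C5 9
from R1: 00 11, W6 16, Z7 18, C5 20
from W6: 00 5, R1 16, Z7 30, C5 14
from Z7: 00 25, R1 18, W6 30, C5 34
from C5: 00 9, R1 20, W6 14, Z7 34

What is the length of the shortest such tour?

With 4 stops there are 4!/2 = 12 distinct round trips (a route and its reverse cost the same).
00 → R1 → W6 → Z7 → C5 → 00: 11+16+30+34+9 = 100
00 → R1 → W6 → C5 → Z7 → 00: 11+16+14+34+25 = 100
00 → R1 → Z7 → W6 → C5 → 00: 11+18+30+14+9 = 82
00 → R1 → Z7 → C5 → W6 → 00: 11+18+34+14+5 = 82
00 → R1 → C5 → W6 → Z7 → 00: 11+20+14+30+25 = 100
00 → R1 → C5 → Z7 → W6 → 00: 11+20+34+30+5 = 100
00 → W6 → R1 → Z7 → C5 → 00: 5+16+18+34+9 = 82
00 → W6 → R1 → C5 → Z7 → 00: 5+16+20+34+25 = 100
00 → W6 → Z7 → R1 → C5 → 00: 5+30+18+20+9 = 82
00 → W6 → C5 → R1 → Z7 → 00: 5+14+20+18+25 = 82
00 → Z7 → R1 → W6 → C5 → 00: 25+18+16+14+9 = 82
00 → Z7 → W6 → R1 → C5 → 00: 25+30+16+20+9 = 100
The minimum is 82.
One optimal route: 00 → R1 → Z7 → W6 → C5 → 00 (or its reverse).

82 miles — the shortest possible round trip.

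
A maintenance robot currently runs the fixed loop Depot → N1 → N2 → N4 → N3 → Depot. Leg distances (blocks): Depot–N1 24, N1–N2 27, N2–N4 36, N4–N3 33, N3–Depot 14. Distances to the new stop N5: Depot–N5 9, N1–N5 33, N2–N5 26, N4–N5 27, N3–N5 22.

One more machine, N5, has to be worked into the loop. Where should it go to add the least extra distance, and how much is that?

Minimum extra distance: 16 blocks, inserting N5 between N4 and N3.

Insertion cost between consecutive stops i–j is d(i,N5) + d(N5,j) − d(i,j):
  between Depot and N1: 9 + 33 − 24 = 18
  between N1 and N2: 33 + 26 − 27 = 32
  between N2 and N4: 26 + 27 − 36 = 17
  between N4 and N3: 27 + 22 − 33 = 16
  between N3 and Depot: 22 + 9 − 14 = 17
Cheapest insertion is between N4 and N3, adding 16.
New total = 134 + 16 = 150.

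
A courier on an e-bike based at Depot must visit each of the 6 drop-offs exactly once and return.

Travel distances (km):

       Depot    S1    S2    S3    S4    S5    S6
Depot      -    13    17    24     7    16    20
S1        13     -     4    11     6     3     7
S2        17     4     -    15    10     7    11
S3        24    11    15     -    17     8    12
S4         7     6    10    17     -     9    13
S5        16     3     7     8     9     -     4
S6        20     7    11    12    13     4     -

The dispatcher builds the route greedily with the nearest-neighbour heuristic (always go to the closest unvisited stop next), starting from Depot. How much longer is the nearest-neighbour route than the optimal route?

From Depot: S4=7, S1=13, S5=16, S2=17, S6=20, S3=24 → choose S4 (7).
From S4: S1=6, S5=9, S2=10, S6=13, S3=17 → choose S1 (6).
From S1: S5=3, S2=4, S6=7, S3=11 → choose S5 (3).
From S5: S6=4, S2=7, S3=8 → choose S6 (4).
From S6: S2=11, S3=12 → choose S2 (11).
From S2: S3=15 → choose S3 (15).
NN route Depot → S4 → S1 → S5 → S6 → S2 → S3 → Depot costs 70.
Optimal: Depot → S1 → S2 → S3 → S5 → S6 → S4 → Depot costs 64 (by enumerating all 360 distinct tours).
Excess = 70 − 64 = 6.

6 km longer than the optimal tour.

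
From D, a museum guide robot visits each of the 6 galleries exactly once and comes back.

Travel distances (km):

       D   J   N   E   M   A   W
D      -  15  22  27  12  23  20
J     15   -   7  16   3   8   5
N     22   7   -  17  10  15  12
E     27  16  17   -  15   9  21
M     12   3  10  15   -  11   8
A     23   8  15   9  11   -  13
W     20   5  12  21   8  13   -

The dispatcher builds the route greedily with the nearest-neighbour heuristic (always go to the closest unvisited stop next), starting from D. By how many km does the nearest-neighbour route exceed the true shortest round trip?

The nearest-neighbour route is 2 km longer than optimal.

From D: M=12, J=15, W=20, N=22, A=23, E=27 → choose M (12).
From M: J=3, W=8, N=10, A=11, E=15 → choose J (3).
From J: W=5, N=7, A=8, E=16 → choose W (5).
From W: N=12, A=13, E=21 → choose N (12).
From N: A=15, E=17 → choose A (15).
From A: E=9 → choose E (9).
NN route D → M → J → W → N → A → E → D costs 83.
Optimal: D → J → N → E → A → W → M → D costs 81 (by enumerating all 360 distinct tours).
Excess = 83 − 81 = 2.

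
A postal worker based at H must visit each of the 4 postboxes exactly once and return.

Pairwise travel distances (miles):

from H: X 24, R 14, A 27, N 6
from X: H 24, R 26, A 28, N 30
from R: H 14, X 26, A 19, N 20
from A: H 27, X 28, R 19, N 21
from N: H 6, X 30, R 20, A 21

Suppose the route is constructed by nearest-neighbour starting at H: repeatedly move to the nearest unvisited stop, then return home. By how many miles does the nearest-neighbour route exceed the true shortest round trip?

H: N=6, R=14, X=24, A=27 ⇒ N
N: R=20, A=21, X=30 ⇒ R
R: A=19, X=26 ⇒ A
A: X=28 ⇒ X
NN route H → N → R → A → X → H costs 97.
Optimal: H → R → X → A → N → H costs 95 (by enumerating all 12 distinct tours).
Excess = 97 − 95 = 2.

2 miles longer than the optimal tour.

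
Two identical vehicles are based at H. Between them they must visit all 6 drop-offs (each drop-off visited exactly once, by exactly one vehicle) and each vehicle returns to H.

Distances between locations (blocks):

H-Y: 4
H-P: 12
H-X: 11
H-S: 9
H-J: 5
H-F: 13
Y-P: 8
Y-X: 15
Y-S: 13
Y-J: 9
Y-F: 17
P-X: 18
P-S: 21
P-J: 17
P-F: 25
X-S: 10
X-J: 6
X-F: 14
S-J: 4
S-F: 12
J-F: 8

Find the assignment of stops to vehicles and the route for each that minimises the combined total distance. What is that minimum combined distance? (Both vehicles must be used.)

There are 2^5 − 1 = 31 ways to divide the 6 stops into two non-empty groups. For each, the best each vehicle can do is its own shortest tour through its group:
  {Y} + {P, X, S, J, F}: 8 + 65 = 73
  {P} + {Y, X, S, J, F}: 24 + 54 = 78
  {Y, P} + {X, S, J, F}: 24 + 46 = 70
  {X} + {Y, P, S, J, F}: 22 + 58 = 80
  {Y, X} + {P, S, J, F}: 30 + 58 = 88
  {P, X} + {Y, S, J, F}: 41 + 42 = 83
  … (31 splits in total)
Best: vehicle 1 H → Y → P → H = 24; vehicle 2 H → X → S → J → F → H = 46; combined 70.

70 blocks — the smallest possible combined total.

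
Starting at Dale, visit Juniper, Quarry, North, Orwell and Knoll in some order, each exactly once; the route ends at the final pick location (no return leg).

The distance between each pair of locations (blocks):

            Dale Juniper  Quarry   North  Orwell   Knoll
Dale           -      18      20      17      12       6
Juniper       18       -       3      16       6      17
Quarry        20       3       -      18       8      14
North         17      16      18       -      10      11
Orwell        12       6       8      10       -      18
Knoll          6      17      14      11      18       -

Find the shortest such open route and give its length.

36 blocks — the minimum one-way total.

There are 5! = 120 possible orderings.
Dale→Juniper→Quarry→North→Orwell→Knoll: 18+3+18+10+18 = 67
Dale→Juniper→Quarry→North→Knoll→Orwell: 18+3+18+11+18 = 68
Dale→Juniper→Quarry→Orwell→North→Knoll: 18+3+8+10+11 = 50
Dale→Juniper→Quarry→Orwell→Knoll→North: 18+3+8+18+11 = 58
Dale→Juniper→Quarry→Knoll→North→Orwell: 18+3+14+11+10 = 56
Dale→Juniper→Quarry→Knoll→Orwell→North: 18+3+14+18+10 = 63
Dale→Juniper→North→Quarry→Orwell→Knoll: 18+16+18+8+18 = 78
Dale→Juniper→North→Quarry→Knoll→Orwell: 18+16+18+14+18 = 84
Dale→Juniper→North→Orwell→Quarry→Knoll: 18+16+10+8+14 = 66
Dale→Juniper→North→Orwell→Knoll→Quarry: 18+16+10+18+14 = 76
Dale→Juniper→North→Knoll→Quarry→Orwell: 18+16+11+14+8 = 67
Dale→Juniper→North→Knoll→Orwell→Quarry: 18+16+11+18+8 = 71
Dale→Juniper→Orwell→Quarry→North→Knoll: 18+6+8+18+11 = 61
Dale→Juniper→Orwell→Quarry→Knoll→North: 18+6+8+14+11 = 57
… (106 more)
Dale→Knoll→North→Orwell→Juniper→Quarry: 6+11+10+6+3 = 36  ← best
The minimum is 36.
One shortest path: Dale → Knoll → North → Orwell → Juniper → Quarry.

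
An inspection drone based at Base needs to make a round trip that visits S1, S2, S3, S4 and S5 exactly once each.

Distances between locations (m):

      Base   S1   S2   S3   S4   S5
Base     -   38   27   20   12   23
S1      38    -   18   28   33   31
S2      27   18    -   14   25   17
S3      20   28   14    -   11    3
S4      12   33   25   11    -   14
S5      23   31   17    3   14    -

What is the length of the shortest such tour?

There are 60 distinct closed tours to check (reversals are equivalent).
Base → S1 → S2 → S3 → S4 → S5 → Base: 38+18+14+11+14+23 = 118
Base → S1 → S2 → S3 → S5 → S4 → Base: 38+18+14+3+14+12 = 99
Base → S1 → S2 → S4 → S3 → S5 → Base: 38+18+25+11+3+23 = 118
Base → S1 → S2 → S4 → S5 → S3 → Base: 38+18+25+14+3+20 = 118
Base → S1 → S2 → S5 → S3 → S4 → Base: 38+18+17+3+11+12 = 99
Base → S1 → S2 → S5 → S4 → S3 → Base: 38+18+17+14+11+20 = 118
Base → S1 → S3 → S2 → S4 → S5 → Base: 38+28+14+25+14+23 = 142
Base → S1 → S3 → S2 → S5 → S4 → Base: 38+28+14+17+14+12 = 123
Base → S1 → S3 → S4 → S2 → S5 → Base: 38+28+11+25+17+23 = 142
Base → S1 → S3 → S4 → S5 → S2 → Base: 38+28+11+14+17+27 = 135
Base → S1 → S3 → S5 → S2 → S4 → Base: 38+28+3+17+25+12 = 123
Base → S1 → S3 → S5 → S4 → S2 → Base: 38+28+3+14+25+27 = 135
Base → S1 → S4 → S2 → S3 → S5 → Base: 38+33+25+14+3+23 = 136
Base → S1 → S4 → S2 → S5 → S3 → Base: 38+33+25+17+3+20 = 136
… (46 more)
The minimum is 99.
One optimal route: Base → S1 → S2 → S3 → S5 → S4 → Base (or its reverse).

99 m — the shortest possible round trip.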